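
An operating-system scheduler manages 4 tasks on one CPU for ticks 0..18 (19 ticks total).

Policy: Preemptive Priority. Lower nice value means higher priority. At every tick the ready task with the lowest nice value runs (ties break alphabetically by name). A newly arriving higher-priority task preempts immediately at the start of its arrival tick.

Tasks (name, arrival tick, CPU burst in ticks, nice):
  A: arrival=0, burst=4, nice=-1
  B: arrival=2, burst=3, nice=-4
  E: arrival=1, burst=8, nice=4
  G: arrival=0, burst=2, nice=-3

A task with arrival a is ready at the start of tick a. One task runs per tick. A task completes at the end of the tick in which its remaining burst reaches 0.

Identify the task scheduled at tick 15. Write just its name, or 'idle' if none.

t=0: ready={A,G} → run G
t=1: ready={A,E,G} → run G
t=2: ready={A,B,E} → run B
t=3: ready={A,B,E} → run B
t=4: ready={A,B,E} → run B
t=5: ready={A,E} → run A
t=6: ready={A,E} → run A
t=7: ready={A,E} → run A
t=8: ready={A,E} → run A
t=9: ready={E} → run E
t=10: ready={E} → run E
t=11: ready={E} → run E
t=12: ready={E} → run E
t=13: ready={E} → run E
t=14: ready={E} → run E
t=15: ready={E} → run E
t=16: ready={E} → run E
t=17: (idle)
t=18: (idle)

running at tick 15 = E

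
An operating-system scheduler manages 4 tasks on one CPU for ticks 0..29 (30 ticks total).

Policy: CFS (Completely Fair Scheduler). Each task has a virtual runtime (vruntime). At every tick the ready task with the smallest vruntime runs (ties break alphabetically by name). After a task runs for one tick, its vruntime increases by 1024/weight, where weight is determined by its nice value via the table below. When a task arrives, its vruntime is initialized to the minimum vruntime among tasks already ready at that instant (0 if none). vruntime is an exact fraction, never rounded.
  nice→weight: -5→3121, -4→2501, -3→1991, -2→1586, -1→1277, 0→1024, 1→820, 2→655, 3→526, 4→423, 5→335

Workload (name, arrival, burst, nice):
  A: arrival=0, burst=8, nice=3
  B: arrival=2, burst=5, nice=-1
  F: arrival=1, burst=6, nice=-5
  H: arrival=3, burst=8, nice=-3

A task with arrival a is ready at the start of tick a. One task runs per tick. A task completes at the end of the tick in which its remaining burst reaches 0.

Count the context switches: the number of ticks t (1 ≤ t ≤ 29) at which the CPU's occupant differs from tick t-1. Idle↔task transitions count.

t=0: vr[A=0] → run A
t=1: vr[A=512/263 F=512/263] → run A
t=2: vr[A=1024/263 B=512/263 F=512/263] → run B
t=3: vr[A=1024/263 B=923136/335851 F=512/263 H=512/263] → run F
t=4: vr[A=1024/263 B=923136/335851 F=1867264/820823 H=512/263] → run H
t=5: vr[A=1024/263 B=923136/335851 F=1867264/820823 H=1288704/523633] → run F
t=6: vr[A=1024/263 B=923136/335851 F=2136576/820823 H=1288704/523633] → run H
t=7: vr[A=1024/263 B=923136/335851 F=2136576/820823 H=1558016/523633] → run F
t=8: vr[A=1024/263 B=923136/335851 F=2405888/820823 H=1558016/523633] → run B
t=9: vr[A=1024/263 B=1192448/335851 F=2405888/820823 H=1558016/523633] → run F
t=10: vr[A=1024/263 B=1192448/335851 F=2675200/820823 H=1558016/523633] → run H
t=11: vr[A=1024/263 B=1192448/335851 F=2675200/820823 H=1827328/523633] → run F
t=12: vr[A=1024/263 B=1192448/335851 F=2944512/820823 H=1827328/523633] → run H
t=13: vr[A=1024/263 B=1192448/335851 F=2944512/820823 H=2096640/523633] → run B
t=14: vr[A=1024/263 B=1461760/335851 F=2944512/820823 H=2096640/523633] → run F
t=15: vr[A=1024/263 B=1461760/335851 H=2096640/523633] → run A
t=16: vr[A=1536/263 B=1461760/335851 H=2096640/523633] → run H
t=17: vr[A=1536/263 B=1461760/335851 H=2365952/523633] → run B
t=18: vr[A=1536/263 B=1731072/335851 H=2365952/523633] → run H
t=19: vr[A=1536/263 B=1731072/335851 H=2635264/523633] → run H
t=20: vr[A=1536/263 B=1731072/335851 H=2904576/523633] → run B
t=21: vr[A=1536/263 H=2904576/523633] → run H
t=22: vr[A=1536/263] → run A
t=23: vr[A=2048/263] → run A
t=24: vr[A=2560/263] → run A
t=25: vr[A=3072/263] → run A
t=26: vr[A=3584/263] → run A
t=27: (idle)
t=28: (idle)
t=29: (idle)

context switches = 21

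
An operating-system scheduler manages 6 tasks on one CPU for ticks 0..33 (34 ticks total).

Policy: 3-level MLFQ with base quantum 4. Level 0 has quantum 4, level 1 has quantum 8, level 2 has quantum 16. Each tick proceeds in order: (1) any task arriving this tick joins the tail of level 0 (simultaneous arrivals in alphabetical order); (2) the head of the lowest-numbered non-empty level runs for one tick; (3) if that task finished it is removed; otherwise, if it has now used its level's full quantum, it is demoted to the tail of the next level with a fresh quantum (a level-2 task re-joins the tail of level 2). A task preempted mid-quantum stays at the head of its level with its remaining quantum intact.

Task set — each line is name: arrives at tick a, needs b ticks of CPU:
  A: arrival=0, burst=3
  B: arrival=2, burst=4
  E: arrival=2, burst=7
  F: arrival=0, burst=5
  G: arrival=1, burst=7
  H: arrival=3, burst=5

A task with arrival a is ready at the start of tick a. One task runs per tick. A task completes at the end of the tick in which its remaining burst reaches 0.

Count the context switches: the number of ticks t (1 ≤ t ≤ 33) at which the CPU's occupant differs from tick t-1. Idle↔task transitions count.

t=0: L0/L1/L2 = AF/-/- → run A
t=1: L0/L1/L2 = AFG/-/- → run A
t=2: L0/L1/L2 = AFGBE/-/- → run A
t=3: L0/L1/L2 = FGBEH/-/- → run F
t=4: L0/L1/L2 = FGBEH/-/- → run F
t=5: L0/L1/L2 = FGBEH/-/- → run F
t=6: L0/L1/L2 = FGBEH/-/- → run F
t=7: L0/L1/L2 = GBEH/F/- → run G
t=8: L0/L1/L2 = GBEH/F/- → run G
t=9: L0/L1/L2 = GBEH/F/- → run G
t=10: L0/L1/L2 = GBEH/F/- → run G
t=11: L0/L1/L2 = BEH/FG/- → run B
t=12: L0/L1/L2 = BEH/FG/- → run B
t=13: L0/L1/L2 = BEH/FG/- → run B
t=14: L0/L1/L2 = BEH/FG/- → run B
t=15: L0/L1/L2 = EH/FG/- → run E
t=16: L0/L1/L2 = EH/FG/- → run E
t=17: L0/L1/L2 = EH/FG/- → run E
t=18: L0/L1/L2 = EH/FG/- → run E
t=19: L0/L1/L2 = H/FGE/- → run H
t=20: L0/L1/L2 = H/FGE/- → run H
t=21: L0/L1/L2 = H/FGE/- → run H
t=22: L0/L1/L2 = H/FGE/- → run H
t=23: L0/L1/L2 = -/FGEH/- → run F
t=24: L0/L1/L2 = -/GEH/- → run G
t=25: L0/L1/L2 = -/GEH/- → run G
t=26: L0/L1/L2 = -/GEH/- → run G
t=27: L0/L1/L2 = -/EH/- → run E
t=28: L0/L1/L2 = -/EH/- → run E
t=29: L0/L1/L2 = -/EH/- → run E
t=30: L0/L1/L2 = -/H/- → run H
t=31: (idle)
t=32: (idle)
t=33: (idle)

context switches = 10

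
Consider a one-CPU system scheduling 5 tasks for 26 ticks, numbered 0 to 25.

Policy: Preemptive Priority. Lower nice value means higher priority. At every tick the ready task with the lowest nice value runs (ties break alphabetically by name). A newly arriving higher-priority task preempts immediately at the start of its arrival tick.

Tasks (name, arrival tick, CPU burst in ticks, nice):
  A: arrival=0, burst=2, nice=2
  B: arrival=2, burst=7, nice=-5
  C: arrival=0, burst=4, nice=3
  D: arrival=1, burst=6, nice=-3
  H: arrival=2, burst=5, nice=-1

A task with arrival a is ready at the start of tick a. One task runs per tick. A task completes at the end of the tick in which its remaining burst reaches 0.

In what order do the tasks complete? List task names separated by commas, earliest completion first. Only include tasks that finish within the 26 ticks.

completion order = B, D, H, A, C

t=0: ready={A,C} → run A
t=1: ready={A,C,D} → run D
t=2: ready={A,B,C,D,H} → run B
t=3: ready={A,B,C,D,H} → run B
t=4: ready={A,B,C,D,H} → run B
t=5: ready={A,B,C,D,H} → run B
t=6: ready={A,B,C,D,H} → run B
t=7: ready={A,B,C,D,H} → run B
t=8: ready={A,B,C,D,H} → run B
t=9: ready={A,C,D,H} → run D
t=10: ready={A,C,D,H} → run D
t=11: ready={A,C,D,H} → run D
t=12: ready={A,C,D,H} → run D
t=13: ready={A,C,D,H} → run D
t=14: ready={A,C,H} → run H
t=15: ready={A,C,H} → run H
t=16: ready={A,C,H} → run H
t=17: ready={A,C,H} → run H
t=18: ready={A,C,H} → run H
t=19: ready={A,C} → run A
t=20: ready={C} → run C
t=21: ready={C} → run C
t=22: ready={C} → run C
t=23: ready={C} → run C
t=24: (idle)
t=25: (idle)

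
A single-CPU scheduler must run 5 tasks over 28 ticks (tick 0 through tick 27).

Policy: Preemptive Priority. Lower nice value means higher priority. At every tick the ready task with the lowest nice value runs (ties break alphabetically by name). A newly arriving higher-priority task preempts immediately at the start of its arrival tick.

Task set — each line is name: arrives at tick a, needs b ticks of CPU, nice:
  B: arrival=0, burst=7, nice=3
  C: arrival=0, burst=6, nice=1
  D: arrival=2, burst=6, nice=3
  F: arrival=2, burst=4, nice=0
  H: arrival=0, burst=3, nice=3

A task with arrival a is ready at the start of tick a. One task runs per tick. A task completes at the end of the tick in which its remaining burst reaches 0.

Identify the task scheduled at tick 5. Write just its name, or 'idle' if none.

running at tick 5 = F

t=0: ready={B,C,H} → run C
t=1: ready={B,C,H} → run C
t=2: ready={B,C,D,F,H} → run F
t=3: ready={B,C,D,F,H} → run F
t=4: ready={B,C,D,F,H} → run F
t=5: ready={B,C,D,F,H} → run F
t=6: ready={B,C,D,H} → run C
t=7: ready={B,C,D,H} → run C
t=8: ready={B,C,D,H} → run C
t=9: ready={B,C,D,H} → run C
t=10: ready={B,D,H} → run B
t=11: ready={B,D,H} → run B
t=12: ready={B,D,H} → run B
t=13: ready={B,D,H} → run B
t=14: ready={B,D,H} → run B
t=15: ready={B,D,H} → run B
t=16: ready={B,D,H} → run B
t=17: ready={D,H} → run D
t=18: ready={D,H} → run D
t=19: ready={D,H} → run D
t=20: ready={D,H} → run D
t=21: ready={D,H} → run D
t=22: ready={D,H} → run D
t=23: ready={H} → run H
t=24: ready={H} → run H
t=25: ready={H} → run H
t=26: (idle)
t=27: (idle)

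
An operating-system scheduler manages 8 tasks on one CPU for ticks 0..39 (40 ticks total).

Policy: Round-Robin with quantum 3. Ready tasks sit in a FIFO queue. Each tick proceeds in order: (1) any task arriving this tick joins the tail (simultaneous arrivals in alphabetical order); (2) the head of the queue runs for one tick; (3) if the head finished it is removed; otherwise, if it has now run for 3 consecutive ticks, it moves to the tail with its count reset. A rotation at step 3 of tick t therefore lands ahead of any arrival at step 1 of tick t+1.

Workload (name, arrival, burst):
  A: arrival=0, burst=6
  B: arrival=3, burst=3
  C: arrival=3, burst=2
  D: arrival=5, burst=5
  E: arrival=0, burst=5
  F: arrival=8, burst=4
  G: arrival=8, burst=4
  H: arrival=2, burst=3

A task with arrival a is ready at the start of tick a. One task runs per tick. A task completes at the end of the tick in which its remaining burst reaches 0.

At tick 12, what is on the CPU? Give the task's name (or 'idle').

running at tick 12 = B

t=0: queue=[A,E] q_used=0 → run A
t=1: queue=[A,E] q_used=1 → run A
t=2: queue=[A,E,H] q_used=2 → run A
t=3: queue=[E,H,A,B,C] q_used=0 → run E
t=4: queue=[E,H,A,B,C] q_used=1 → run E
t=5: queue=[E,H,A,B,C,D] q_used=2 → run E
t=6: queue=[H,A,B,C,D,E] q_used=0 → run H
t=7: queue=[H,A,B,C,D,E] q_used=1 → run H
t=8: queue=[H,A,B,C,D,E,F,G] q_used=2 → run H
t=9: queue=[A,B,C,D,E,F,G] q_used=0 → run A
t=10: queue=[A,B,C,D,E,F,G] q_used=1 → run A
t=11: queue=[A,B,C,D,E,F,G] q_used=2 → run A
t=12: queue=[B,C,D,E,F,G] q_used=0 → run B
t=13: queue=[B,C,D,E,F,G] q_used=1 → run B
t=14: queue=[B,C,D,E,F,G] q_used=2 → run B
t=15: queue=[C,D,E,F,G] q_used=0 → run C
t=16: queue=[C,D,E,F,G] q_used=1 → run C
t=17: queue=[D,E,F,G] q_used=0 → run D
t=18: queue=[D,E,F,G] q_used=1 → run D
t=19: queue=[D,E,F,G] q_used=2 → run D
t=20: queue=[E,F,G,D] q_used=0 → run E
t=21: queue=[E,F,G,D] q_used=1 → run E
t=22: queue=[F,G,D] q_used=0 → run F
t=23: queue=[F,G,D] q_used=1 → run F
t=24: queue=[F,G,D] q_used=2 → run F
t=25: queue=[G,D,F] q_used=0 → run G
t=26: queue=[G,D,F] q_used=1 → run G
t=27: queue=[G,D,F] q_used=2 → run G
t=28: queue=[D,F,G] q_used=0 → run D
t=29: queue=[D,F,G] q_used=1 → run D
t=30: queue=[F,G] q_used=0 → run F
t=31: queue=[G] q_used=0 → run G
t=32: (idle)
t=33: (idle)
t=34: (idle)
t=35: (idle)
t=36: (idle)
t=37: (idle)
t=38: (idle)
t=39: (idle)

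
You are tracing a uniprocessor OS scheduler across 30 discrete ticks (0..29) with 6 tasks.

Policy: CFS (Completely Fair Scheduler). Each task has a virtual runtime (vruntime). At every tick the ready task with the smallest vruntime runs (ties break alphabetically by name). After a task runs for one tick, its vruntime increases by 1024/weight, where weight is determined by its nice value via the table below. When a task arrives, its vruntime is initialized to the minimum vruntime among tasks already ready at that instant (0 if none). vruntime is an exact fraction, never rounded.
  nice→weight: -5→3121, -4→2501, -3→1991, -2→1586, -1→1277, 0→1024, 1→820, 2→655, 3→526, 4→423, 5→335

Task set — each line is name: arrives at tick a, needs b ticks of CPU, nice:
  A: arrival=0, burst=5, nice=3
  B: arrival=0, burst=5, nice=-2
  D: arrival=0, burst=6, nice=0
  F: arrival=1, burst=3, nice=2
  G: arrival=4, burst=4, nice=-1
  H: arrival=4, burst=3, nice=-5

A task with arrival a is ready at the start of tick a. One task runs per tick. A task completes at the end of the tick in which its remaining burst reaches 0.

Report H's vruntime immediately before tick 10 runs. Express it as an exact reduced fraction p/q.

vruntime(H, start of tick 10) = 3222016/2474953

t=0: vr[A=0 B=0 D=0] → run A
t=1: vr[A=512/263 B=0 D=0 F=0] → run B
t=2: vr[A=512/263 B=512/793 D=0 F=0] → run D
t=3: vr[A=512/263 B=512/793 D=1 F=0] → run F
t=4: vr[A=512/263 B=512/793 D=1 F=1024/655 G=512/793 H=512/793] → run B
t=5: vr[A=512/263 B=1024/793 D=1 F=1024/655 G=512/793 H=512/793] → run G
t=6: vr[A=512/263 B=1024/793 D=1 F=1024/655 G=1465856/1012661 H=512/793] → run H
t=7: vr[A=512/263 B=1024/793 D=1 F=1024/655 G=1465856/1012661 H=2409984/2474953] → run H
t=8: vr[A=512/263 B=1024/793 D=1 F=1024/655 G=1465856/1012661 H=3222016/2474953] → run D
t=9: vr[A=512/263 B=1024/793 D=2 F=1024/655 G=1465856/1012661 H=3222016/2474953] → run B
t=10: vr[A=512/263 B=1536/793 D=2 F=1024/655 G=1465856/1012661 H=3222016/2474953] → run H
t=11: vr[A=512/263 B=1536/793 D=2 F=1024/655 G=1465856/1012661] → run G
t=12: vr[A=512/263 B=1536/793 D=2 F=1024/655 G=2277888/1012661] → run F
t=13: vr[A=512/263 B=1536/793 D=2 F=2048/655 G=2277888/1012661] → run B
t=14: vr[A=512/263 B=2048/793 D=2 F=2048/655 G=2277888/1012661] → run A
t=15: vr[A=1024/263 B=2048/793 D=2 F=2048/655 G=2277888/1012661] → run D
t=16: vr[A=1024/263 B=2048/793 D=3 F=2048/655 G=2277888/1012661] → run G
t=17: vr[A=1024/263 B=2048/793 D=3 F=2048/655 G=3089920/1012661] → run B
t=18: vr[A=1024/263 D=3 F=2048/655 G=3089920/1012661] → run D
t=19: vr[A=1024/263 D=4 F=2048/655 G=3089920/1012661] → run G
t=20: vr[A=1024/263 D=4 F=2048/655] → run F
t=21: vr[A=1024/263 D=4] → run A
t=22: vr[A=1536/263 D=4] → run D
t=23: vr[A=1536/263 D=5] → run D
t=24: vr[A=1536/263] → run A
t=25: vr[A=2048/263] → run A
t=26: (idle)
t=27: (idle)
t=28: (idle)
t=29: (idle)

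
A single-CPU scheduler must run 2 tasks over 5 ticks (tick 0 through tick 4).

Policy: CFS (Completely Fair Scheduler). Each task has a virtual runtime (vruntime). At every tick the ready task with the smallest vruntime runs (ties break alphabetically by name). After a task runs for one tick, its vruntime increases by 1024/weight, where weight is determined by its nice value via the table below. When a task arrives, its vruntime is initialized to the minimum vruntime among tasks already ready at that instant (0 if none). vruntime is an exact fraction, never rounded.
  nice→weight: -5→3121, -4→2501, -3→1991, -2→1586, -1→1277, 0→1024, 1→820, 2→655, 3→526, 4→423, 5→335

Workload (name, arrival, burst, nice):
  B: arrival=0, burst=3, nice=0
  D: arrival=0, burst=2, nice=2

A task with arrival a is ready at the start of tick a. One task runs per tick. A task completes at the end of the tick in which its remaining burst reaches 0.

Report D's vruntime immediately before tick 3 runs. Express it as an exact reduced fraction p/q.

t=0: vr[B=0 D=0] → run B
t=1: vr[B=1 D=0] → run D
t=2: vr[B=1 D=1024/655] → run B
t=3: vr[B=2 D=1024/655] → run D
t=4: vr[B=2] → run B

vruntime(D, start of tick 3) = 1024/655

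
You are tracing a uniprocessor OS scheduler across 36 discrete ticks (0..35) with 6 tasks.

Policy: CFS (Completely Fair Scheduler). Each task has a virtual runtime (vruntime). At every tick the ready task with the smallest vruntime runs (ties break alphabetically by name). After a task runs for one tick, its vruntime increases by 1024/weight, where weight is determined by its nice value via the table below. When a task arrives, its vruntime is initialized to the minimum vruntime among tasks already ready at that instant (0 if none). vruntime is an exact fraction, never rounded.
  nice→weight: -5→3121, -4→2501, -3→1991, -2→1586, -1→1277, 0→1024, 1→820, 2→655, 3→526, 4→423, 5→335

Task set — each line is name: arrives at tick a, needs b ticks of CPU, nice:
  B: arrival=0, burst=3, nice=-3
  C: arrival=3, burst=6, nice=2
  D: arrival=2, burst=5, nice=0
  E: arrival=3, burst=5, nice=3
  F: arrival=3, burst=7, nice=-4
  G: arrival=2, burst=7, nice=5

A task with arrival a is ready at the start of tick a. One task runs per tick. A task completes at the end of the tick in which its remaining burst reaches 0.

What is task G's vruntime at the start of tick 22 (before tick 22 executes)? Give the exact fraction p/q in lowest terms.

t=0: vr[B=0] → run B
t=1: vr[B=1024/1991] → run B
t=2: vr[B=2048/1991 D=2048/1991 G=2048/1991] → run B
t=3: vr[C=2048/1991 D=2048/1991 E=2048/1991 F=2048/1991 G=2048/1991] → run C
t=4: vr[C=3380224/1304105 D=2048/1991 E=2048/1991 F=2048/1991 G=2048/1991] → run D
t=5: vr[C=3380224/1304105 D=4039/1991 E=2048/1991 F=2048/1991 G=2048/1991] → run E
t=6: vr[C=3380224/1304105 D=4039/1991 E=1558016/523633 F=2048/1991 G=2048/1991] → run F
t=7: vr[C=3380224/1304105 D=4039/1991 E=1558016/523633 F=7160832/4979491 G=2048/1991] → run G
t=8: vr[C=3380224/1304105 D=4039/1991 E=1558016/523633 F=7160832/4979491 G=2724864/666985] → run F
t=9: vr[C=3380224/1304105 D=4039/1991 E=1558016/523633 F=9199616/4979491 G=2724864/666985] → run F
t=10: vr[C=3380224/1304105 D=4039/1991 E=1558016/523633 F=11238400/4979491 G=2724864/666985] → run D
t=11: vr[C=3380224/1304105 D=6030/1991 E=1558016/523633 F=11238400/4979491 G=2724864/666985] → run F
t=12: vr[C=3380224/1304105 D=6030/1991 E=1558016/523633 F=13277184/4979491 G=2724864/666985] → run C
t=13: vr[C=5419008/1304105 D=6030/1991 E=1558016/523633 F=13277184/4979491 G=2724864/666985] → run F
t=14: vr[C=5419008/1304105 D=6030/1991 E=1558016/523633 F=15315968/4979491 G=2724864/666985] → run E
t=15: vr[C=5419008/1304105 D=6030/1991 E=2577408/523633 F=15315968/4979491 G=2724864/666985] → run D
t=16: vr[C=5419008/1304105 D=8021/1991 E=2577408/523633 F=15315968/4979491 G=2724864/666985] → run F
t=17: vr[C=5419008/1304105 D=8021/1991 E=2577408/523633 F=17354752/4979491 G=2724864/666985] → run F
t=18: vr[C=5419008/1304105 D=8021/1991 E=2577408/523633 G=2724864/666985] → run D
t=19: vr[C=5419008/1304105 D=10012/1991 E=2577408/523633 G=2724864/666985] → run G
t=20: vr[C=5419008/1304105 D=10012/1991 E=2577408/523633 G=4763648/666985] → run C
t=21: vr[C=7457792/1304105 D=10012/1991 E=2577408/523633 G=4763648/666985] → run E
t=22: vr[C=7457792/1304105 D=10012/1991 E=3596800/523633 G=4763648/666985] → run D
t=23: vr[C=7457792/1304105 E=3596800/523633 G=4763648/666985] → run C
t=24: vr[C=9496576/1304105 E=3596800/523633 G=4763648/666985] → run E
t=25: vr[C=9496576/1304105 E=4616192/523633 G=4763648/666985] → run G
t=26: vr[C=9496576/1304105 E=4616192/523633 G=6802432/666985] → run C
t=27: vr[C=2307072/260821 E=4616192/523633 G=6802432/666985] → run E
t=28: vr[C=2307072/260821 G=6802432/666985] → run C
t=29: vr[G=6802432/666985] → run G
t=30: vr[G=8841216/666985] → run G
t=31: vr[G=2176000/133397] → run G
t=32: vr[G=12918784/666985] → run G
t=33: (idle)
t=34: (idle)
t=35: (idle)

vruntime(G, start of tick 22) = 4763648/666985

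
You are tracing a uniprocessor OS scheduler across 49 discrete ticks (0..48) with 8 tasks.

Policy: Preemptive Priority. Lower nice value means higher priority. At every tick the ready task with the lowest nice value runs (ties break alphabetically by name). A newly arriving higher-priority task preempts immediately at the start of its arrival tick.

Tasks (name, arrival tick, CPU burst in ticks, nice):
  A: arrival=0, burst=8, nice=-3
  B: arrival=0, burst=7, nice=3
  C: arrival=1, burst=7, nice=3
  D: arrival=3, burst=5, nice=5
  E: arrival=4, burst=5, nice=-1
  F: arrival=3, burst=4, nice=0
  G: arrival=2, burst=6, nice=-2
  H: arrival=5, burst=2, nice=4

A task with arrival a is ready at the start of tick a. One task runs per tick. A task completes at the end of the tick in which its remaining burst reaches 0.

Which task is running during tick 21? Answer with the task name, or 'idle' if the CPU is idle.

t=0: ready={A,B} → run A
t=1: ready={A,B,C} → run A
t=2: ready={A,B,C,G} → run A
t=3: ready={A,B,C,D,F,G} → run A
t=4: ready={A,B,C,D,E,F,G} → run A
t=5: ready={A,B,C,D,E,F,G,H} → run A
t=6: ready={A,B,C,D,E,F,G,H} → run A
t=7: ready={A,B,C,D,E,F,G,H} → run A
t=8: ready={B,C,D,E,F,G,H} → run G
t=9: ready={B,C,D,E,F,G,H} → run G
t=10: ready={B,C,D,E,F,G,H} → run G
t=11: ready={B,C,D,E,F,G,H} → run G
t=12: ready={B,C,D,E,F,G,H} → run G
t=13: ready={B,C,D,E,F,G,H} → run G
t=14: ready={B,C,D,E,F,H} → run E
t=15: ready={B,C,D,E,F,H} → run E
t=16: ready={B,C,D,E,F,H} → run E
t=17: ready={B,C,D,E,F,H} → run E
t=18: ready={B,C,D,E,F,H} → run E
t=19: ready={B,C,D,F,H} → run F
t=20: ready={B,C,D,F,H} → run F
t=21: ready={B,C,D,F,H} → run F
t=22: ready={B,C,D,F,H} → run F
t=23: ready={B,C,D,H} → run B
t=24: ready={B,C,D,H} → run B
t=25: ready={B,C,D,H} → run B
t=26: ready={B,C,D,H} → run B
t=27: ready={B,C,D,H} → run B
t=28: ready={B,C,D,H} → run B
t=29: ready={B,C,D,H} → run B
t=30: ready={C,D,H} → run C
t=31: ready={C,D,H} → run C
t=32: ready={C,D,H} → run C
t=33: ready={C,D,H} → run C
t=34: ready={C,D,H} → run C
t=35: ready={C,D,H} → run C
t=36: ready={C,D,H} → run C
t=37: ready={D,H} → run H
t=38: ready={D,H} → run H
t=39: ready={D} → run D
t=40: ready={D} → run D
t=41: ready={D} → run D
t=42: ready={D} → run D
t=43: ready={D} → run D
t=44: (idle)
t=45: (idle)
t=46: (idle)
t=47: (idle)
t=48: (idle)

running at tick 21 = F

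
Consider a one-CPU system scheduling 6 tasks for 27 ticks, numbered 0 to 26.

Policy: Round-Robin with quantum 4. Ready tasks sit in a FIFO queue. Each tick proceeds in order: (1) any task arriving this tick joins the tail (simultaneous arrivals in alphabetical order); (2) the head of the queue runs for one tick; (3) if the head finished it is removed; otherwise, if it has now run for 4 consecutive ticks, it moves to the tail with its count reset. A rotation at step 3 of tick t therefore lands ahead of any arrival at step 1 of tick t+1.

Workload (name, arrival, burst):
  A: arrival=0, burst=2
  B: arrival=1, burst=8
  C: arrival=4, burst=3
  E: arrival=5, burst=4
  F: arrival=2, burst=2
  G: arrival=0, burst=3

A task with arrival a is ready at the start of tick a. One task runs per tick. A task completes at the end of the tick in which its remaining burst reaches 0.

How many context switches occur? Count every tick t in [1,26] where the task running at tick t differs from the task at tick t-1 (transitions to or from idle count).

t=0: queue=[A,G] q_used=0 → run A
t=1: queue=[A,G,B] q_used=1 → run A
t=2: queue=[G,B,F] q_used=0 → run G
t=3: queue=[G,B,F] q_used=1 → run G
t=4: queue=[G,B,F,C] q_used=2 → run G
t=5: queue=[B,F,C,E] q_used=0 → run B
t=6: queue=[B,F,C,E] q_used=1 → run B
t=7: queue=[B,F,C,E] q_used=2 → run B
t=8: queue=[B,F,C,E] q_used=3 → run B
t=9: queue=[F,C,E,B] q_used=0 → run F
t=10: queue=[F,C,E,B] q_used=1 → run F
t=11: queue=[C,E,B] q_used=0 → run C
t=12: queue=[C,E,B] q_used=1 → run C
t=13: queue=[C,E,B] q_used=2 → run C
t=14: queue=[E,B] q_used=0 → run E
t=15: queue=[E,B] q_used=1 → run E
t=16: queue=[E,B] q_used=2 → run E
t=17: queue=[E,B] q_used=3 → run E
t=18: queue=[B] q_used=0 → run B
t=19: queue=[B] q_used=1 → run B
t=20: queue=[B] q_used=2 → run B
t=21: queue=[B] q_used=3 → run B
t=22: (idle)
t=23: (idle)
t=24: (idle)
t=25: (idle)
t=26: (idle)

context switches = 7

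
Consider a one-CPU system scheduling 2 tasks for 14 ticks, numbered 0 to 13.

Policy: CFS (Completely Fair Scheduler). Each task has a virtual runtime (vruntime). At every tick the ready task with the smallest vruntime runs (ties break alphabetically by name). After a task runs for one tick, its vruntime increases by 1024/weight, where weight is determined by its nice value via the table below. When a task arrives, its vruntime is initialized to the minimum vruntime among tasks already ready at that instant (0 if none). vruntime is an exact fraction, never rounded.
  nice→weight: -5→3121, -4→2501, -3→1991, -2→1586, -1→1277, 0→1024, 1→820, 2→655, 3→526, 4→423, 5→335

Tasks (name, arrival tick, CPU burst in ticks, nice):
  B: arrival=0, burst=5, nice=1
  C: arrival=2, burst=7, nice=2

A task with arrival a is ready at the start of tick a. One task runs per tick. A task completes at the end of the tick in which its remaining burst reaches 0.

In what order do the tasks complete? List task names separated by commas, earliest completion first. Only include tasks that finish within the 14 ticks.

t=0: vr[B=0] → run B
t=1: vr[B=256/205] → run B
t=2: vr[B=512/205 C=512/205] → run B
t=3: vr[B=768/205 C=512/205] → run C
t=4: vr[B=768/205 C=109056/26855] → run B
t=5: vr[B=1024/205 C=109056/26855] → run C
t=6: vr[B=1024/205 C=30208/5371] → run B
t=7: vr[C=30208/5371] → run C
t=8: vr[C=193024/26855] → run C
t=9: vr[C=235008/26855] → run C
t=10: vr[C=276992/26855] → run C
t=11: vr[C=318976/26855] → run C
t=12: (idle)
t=13: (idle)

completion order = B, C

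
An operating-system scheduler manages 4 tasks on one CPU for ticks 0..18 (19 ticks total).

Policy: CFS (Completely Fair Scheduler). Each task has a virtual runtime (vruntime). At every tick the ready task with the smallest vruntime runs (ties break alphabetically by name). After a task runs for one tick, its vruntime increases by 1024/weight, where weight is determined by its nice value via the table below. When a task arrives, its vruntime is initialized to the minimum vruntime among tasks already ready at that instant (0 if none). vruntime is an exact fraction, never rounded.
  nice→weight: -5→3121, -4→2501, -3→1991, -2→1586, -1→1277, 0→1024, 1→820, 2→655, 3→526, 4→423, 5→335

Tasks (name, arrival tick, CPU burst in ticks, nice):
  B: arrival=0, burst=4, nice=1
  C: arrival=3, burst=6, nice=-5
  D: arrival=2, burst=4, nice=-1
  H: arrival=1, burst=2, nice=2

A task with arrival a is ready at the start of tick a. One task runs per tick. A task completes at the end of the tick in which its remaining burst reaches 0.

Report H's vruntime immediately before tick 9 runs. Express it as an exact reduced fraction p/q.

vruntime(H, start of tick 9) = 15104/5371

t=0: vr[B=0] → run B
t=1: vr[B=256/205 H=256/205] → run B
t=2: vr[B=512/205 D=256/205 H=256/205] → run D
t=3: vr[B=512/205 C=256/205 D=536832/261785 H=256/205] → run C
t=4: vr[B=512/205 C=1008896/639805 D=536832/261785 H=256/205] → run H
t=5: vr[B=512/205 C=1008896/639805 D=536832/261785 H=15104/5371] → run C
t=6: vr[B=512/205 C=1218816/639805 D=536832/261785 H=15104/5371] → run C
t=7: vr[B=512/205 C=1428736/639805 D=536832/261785 H=15104/5371] → run D
t=8: vr[B=512/205 C=1428736/639805 D=746752/261785 H=15104/5371] → run C
t=9: vr[B=512/205 C=1638656/639805 D=746752/261785 H=15104/5371] → run B
t=10: vr[B=768/205 C=1638656/639805 D=746752/261785 H=15104/5371] → run C
t=11: vr[B=768/205 C=1848576/639805 D=746752/261785 H=15104/5371] → run H
t=12: vr[B=768/205 C=1848576/639805 D=746752/261785] → run D
t=13: vr[B=768/205 C=1848576/639805 D=956672/261785] → run C
t=14: vr[B=768/205 D=956672/261785] → run D
t=15: vr[B=768/205] → run B
t=16: (idle)
t=17: (idle)
t=18: (idle)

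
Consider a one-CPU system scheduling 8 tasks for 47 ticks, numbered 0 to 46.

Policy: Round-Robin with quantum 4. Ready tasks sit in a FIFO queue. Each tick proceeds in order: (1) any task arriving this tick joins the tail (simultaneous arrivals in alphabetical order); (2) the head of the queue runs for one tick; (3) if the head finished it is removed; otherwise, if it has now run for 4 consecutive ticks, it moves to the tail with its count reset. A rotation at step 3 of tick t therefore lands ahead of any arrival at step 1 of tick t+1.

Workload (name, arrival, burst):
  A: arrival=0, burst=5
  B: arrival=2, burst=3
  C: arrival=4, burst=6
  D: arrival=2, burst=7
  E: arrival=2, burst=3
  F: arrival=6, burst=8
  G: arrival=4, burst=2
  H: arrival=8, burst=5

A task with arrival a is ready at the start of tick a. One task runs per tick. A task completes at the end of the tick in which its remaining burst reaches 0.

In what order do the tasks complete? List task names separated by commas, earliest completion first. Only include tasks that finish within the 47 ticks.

completion order = B, E, A, G, D, C, F, H

t=0: queue=[A] q_used=0 → run A
t=1: queue=[A] q_used=1 → run A
t=2: queue=[A,B,D,E] q_used=2 → run A
t=3: queue=[A,B,D,E] q_used=3 → run A
t=4: queue=[B,D,E,A,C,G] q_used=0 → run B
t=5: queue=[B,D,E,A,C,G] q_used=1 → run B
t=6: queue=[B,D,E,A,C,G,F] q_used=2 → run B
t=7: queue=[D,E,A,C,G,F] q_used=0 → run D
t=8: queue=[D,E,A,C,G,F,H] q_used=1 → run D
t=9: queue=[D,E,A,C,G,F,H] q_used=2 → run D
t=10: queue=[D,E,A,C,G,F,H] q_used=3 → run D
t=11: queue=[E,A,C,G,F,H,D] q_used=0 → run E
t=12: queue=[E,A,C,G,F,H,D] q_used=1 → run E
t=13: queue=[E,A,C,G,F,H,D] q_used=2 → run E
t=14: queue=[A,C,G,F,H,D] q_used=0 → run A
t=15: queue=[C,G,F,H,D] q_used=0 → run C
t=16: queue=[C,G,F,H,D] q_used=1 → run C
t=17: queue=[C,G,F,H,D] q_used=2 → run C
t=18: queue=[C,G,F,H,D] q_used=3 → run C
t=19: queue=[G,F,H,D,C] q_used=0 → run G
t=20: queue=[G,F,H,D,C] q_used=1 → run G
t=21: queue=[F,H,D,C] q_used=0 → run F
t=22: queue=[F,H,D,C] q_used=1 → run F
t=23: queue=[F,H,D,C] q_used=2 → run F
t=24: queue=[F,H,D,C] q_used=3 → run F
t=25: queue=[H,D,C,F] q_used=0 → run H
t=26: queue=[H,D,C,F] q_used=1 → run H
t=27: queue=[H,D,C,F] q_used=2 → run H
t=28: queue=[H,D,C,F] q_used=3 → run H
t=29: queue=[D,C,F,H] q_used=0 → run D
t=30: queue=[D,C,F,H] q_used=1 → run D
t=31: queue=[D,C,F,H] q_used=2 → run D
t=32: queue=[C,F,H] q_used=0 → run C
t=33: queue=[C,F,H] q_used=1 → run C
t=34: queue=[F,H] q_used=0 → run F
t=35: queue=[F,H] q_used=1 → run F
t=36: queue=[F,H] q_used=2 → run F
t=37: queue=[F,H] q_used=3 → run F
t=38: queue=[H] q_used=0 → run H
t=39: (idle)
t=40: (idle)
t=41: (idle)
t=42: (idle)
t=43: (idle)
t=44: (idle)
t=45: (idle)
t=46: (idle)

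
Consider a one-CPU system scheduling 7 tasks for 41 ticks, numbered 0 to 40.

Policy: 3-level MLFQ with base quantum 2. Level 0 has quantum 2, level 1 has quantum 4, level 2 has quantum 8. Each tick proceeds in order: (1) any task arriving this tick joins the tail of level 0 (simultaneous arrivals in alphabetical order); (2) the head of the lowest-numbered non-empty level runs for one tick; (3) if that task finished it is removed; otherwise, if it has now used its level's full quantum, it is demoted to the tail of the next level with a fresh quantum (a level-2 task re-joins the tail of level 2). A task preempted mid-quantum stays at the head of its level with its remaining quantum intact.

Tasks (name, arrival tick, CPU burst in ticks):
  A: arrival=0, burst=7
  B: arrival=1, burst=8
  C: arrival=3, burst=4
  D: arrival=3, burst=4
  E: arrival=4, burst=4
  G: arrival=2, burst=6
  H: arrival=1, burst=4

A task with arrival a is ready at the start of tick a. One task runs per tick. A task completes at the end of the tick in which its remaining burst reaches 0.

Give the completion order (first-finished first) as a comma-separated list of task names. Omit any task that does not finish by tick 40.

completion order = H, G, C, D, E, A, B

t=0: L0/L1/L2 = A/-/- → run A
t=1: L0/L1/L2 = ABH/-/- → run A
t=2: L0/L1/L2 = BHG/A/- → run B
t=3: L0/L1/L2 = BHGCD/A/- → run B
t=4: L0/L1/L2 = HGCDE/AB/- → run H
t=5: L0/L1/L2 = HGCDE/AB/- → run H
t=6: L0/L1/L2 = GCDE/ABH/- → run G
t=7: L0/L1/L2 = GCDE/ABH/- → run G
t=8: L0/L1/L2 = CDE/ABHG/- → run C
t=9: L0/L1/L2 = CDE/ABHG/- → run C
t=10: L0/L1/L2 = DE/ABHGC/- → run D
t=11: L0/L1/L2 = DE/ABHGC/- → run D
t=12: L0/L1/L2 = E/ABHGCD/- → run E
t=13: L0/L1/L2 = E/ABHGCD/- → run E
t=14: L0/L1/L2 = -/ABHGCDE/- → run A
t=15: L0/L1/L2 = -/ABHGCDE/- → run A
t=16: L0/L1/L2 = -/ABHGCDE/- → run A
t=17: L0/L1/L2 = -/ABHGCDE/- → run A
t=18: L0/L1/L2 = -/BHGCDE/A → run B
t=19: L0/L1/L2 = -/BHGCDE/A → run B
t=20: L0/L1/L2 = -/BHGCDE/A → run B
t=21: L0/L1/L2 = -/BHGCDE/A → run B
t=22: L0/L1/L2 = -/HGCDE/AB → run H
t=23: L0/L1/L2 = -/HGCDE/AB → run H
t=24: L0/L1/L2 = -/GCDE/AB → run G
t=25: L0/L1/L2 = -/GCDE/AB → run G
t=26: L0/L1/L2 = -/GCDE/AB → run G
t=27: L0/L1/L2 = -/GCDE/AB → run G
t=28: L0/L1/L2 = -/CDE/AB → run C
t=29: L0/L1/L2 = -/CDE/AB → run C
t=30: L0/L1/L2 = -/DE/AB → run D
t=31: L0/L1/L2 = -/DE/AB → run D
t=32: L0/L1/L2 = -/E/AB → run E
t=33: L0/L1/L2 = -/E/AB → run E
t=34: L0/L1/L2 = -/-/AB → run A
t=35: L0/L1/L2 = -/-/B → run B
t=36: L0/L1/L2 = -/-/B → run B
t=37: (idle)
t=38: (idle)
t=39: (idle)
t=40: (idle)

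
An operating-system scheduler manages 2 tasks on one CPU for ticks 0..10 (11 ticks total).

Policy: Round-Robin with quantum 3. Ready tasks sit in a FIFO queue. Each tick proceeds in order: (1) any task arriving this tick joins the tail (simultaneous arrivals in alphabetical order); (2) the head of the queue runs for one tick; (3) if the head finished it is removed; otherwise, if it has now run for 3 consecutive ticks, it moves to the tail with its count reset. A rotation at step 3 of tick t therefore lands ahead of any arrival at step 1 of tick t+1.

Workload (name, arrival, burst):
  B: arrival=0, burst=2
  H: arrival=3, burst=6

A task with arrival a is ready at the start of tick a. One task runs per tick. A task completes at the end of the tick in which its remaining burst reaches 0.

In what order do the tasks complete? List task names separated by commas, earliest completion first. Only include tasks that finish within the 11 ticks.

t=0: queue=[B] q_used=0 → run B
t=1: queue=[B] q_used=1 → run B
t=2: (idle)
t=3: queue=[H] q_used=0 → run H
t=4: queue=[H] q_used=1 → run H
t=5: queue=[H] q_used=2 → run H
t=6: queue=[H] q_used=0 → run H
t=7: queue=[H] q_used=1 → run H
t=8: queue=[H] q_used=2 → run H
t=9: (idle)
t=10: (idle)

completion order = B, H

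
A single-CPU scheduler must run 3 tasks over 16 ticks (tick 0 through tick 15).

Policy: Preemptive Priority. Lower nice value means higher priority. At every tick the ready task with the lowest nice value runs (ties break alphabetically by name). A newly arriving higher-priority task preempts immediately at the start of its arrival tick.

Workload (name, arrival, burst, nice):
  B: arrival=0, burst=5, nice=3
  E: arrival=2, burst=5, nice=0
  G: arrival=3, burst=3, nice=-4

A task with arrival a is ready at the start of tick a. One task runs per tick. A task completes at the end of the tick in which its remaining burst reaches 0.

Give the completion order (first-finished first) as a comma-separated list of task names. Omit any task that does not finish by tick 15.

completion order = G, E, B

t=0: ready={B} → run B
t=1: ready={B} → run B
t=2: ready={B,E} → run E
t=3: ready={B,E,G} → run G
t=4: ready={B,E,G} → run G
t=5: ready={B,E,G} → run G
t=6: ready={B,E} → run E
t=7: ready={B,E} → run E
t=8: ready={B,E} → run E
t=9: ready={B,E} → run E
t=10: ready={B} → run B
t=11: ready={B} → run B
t=12: ready={B} → run B
t=13: (idle)
t=14: (idle)
t=15: (idle)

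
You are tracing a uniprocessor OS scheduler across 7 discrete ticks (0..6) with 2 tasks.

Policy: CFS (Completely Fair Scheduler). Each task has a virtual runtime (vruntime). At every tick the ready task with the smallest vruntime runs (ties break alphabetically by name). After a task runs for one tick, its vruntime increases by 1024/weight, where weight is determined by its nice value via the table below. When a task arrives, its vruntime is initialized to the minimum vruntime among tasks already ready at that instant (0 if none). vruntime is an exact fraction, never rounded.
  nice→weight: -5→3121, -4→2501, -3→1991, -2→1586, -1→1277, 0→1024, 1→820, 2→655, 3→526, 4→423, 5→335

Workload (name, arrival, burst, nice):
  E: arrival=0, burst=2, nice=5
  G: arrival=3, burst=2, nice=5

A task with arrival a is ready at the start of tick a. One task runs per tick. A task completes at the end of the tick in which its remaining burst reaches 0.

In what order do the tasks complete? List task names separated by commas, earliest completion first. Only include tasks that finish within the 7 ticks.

t=0: vr[E=0] → run E
t=1: vr[E=1024/335] → run E
t=2: (idle)
t=3: vr[G=0] → run G
t=4: vr[G=1024/335] → run G
t=5: (idle)
t=6: (idle)

completion order = E, G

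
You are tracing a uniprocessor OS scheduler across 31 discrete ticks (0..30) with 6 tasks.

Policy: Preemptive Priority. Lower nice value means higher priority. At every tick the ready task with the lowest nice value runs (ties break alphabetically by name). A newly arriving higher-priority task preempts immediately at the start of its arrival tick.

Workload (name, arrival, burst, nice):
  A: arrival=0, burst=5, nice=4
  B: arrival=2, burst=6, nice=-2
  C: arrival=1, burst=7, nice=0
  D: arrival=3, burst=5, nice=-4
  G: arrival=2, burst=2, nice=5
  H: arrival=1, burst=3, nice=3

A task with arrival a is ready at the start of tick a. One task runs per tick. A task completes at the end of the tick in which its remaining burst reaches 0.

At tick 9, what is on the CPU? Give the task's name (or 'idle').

running at tick 9 = B

t=0: ready={A} → run A
t=1: ready={A,C,H} → run C
t=2: ready={A,B,C,G,H} → run B
t=3: ready={A,B,C,D,G,H} → run D
t=4: ready={A,B,C,D,G,H} → run D
t=5: ready={A,B,C,D,G,H} → run D
t=6: ready={A,B,C,D,G,H} → run D
t=7: ready={A,B,C,D,G,H} → run D
t=8: ready={A,B,C,G,H} → run B
t=9: ready={A,B,C,G,H} → run B
t=10: ready={A,B,C,G,H} → run B
t=11: ready={A,B,C,G,H} → run B
t=12: ready={A,B,C,G,H} → run B
t=13: ready={A,C,G,H} → run C
t=14: ready={A,C,G,H} → run C
t=15: ready={A,C,G,H} → run C
t=16: ready={A,C,G,H} → run C
t=17: ready={A,C,G,H} → run C
t=18: ready={A,C,G,H} → run C
t=19: ready={A,G,H} → run H
t=20: ready={A,G,H} → run H
t=21: ready={A,G,H} → run H
t=22: ready={A,G} → run A
t=23: ready={A,G} → run A
t=24: ready={A,G} → run A
t=25: ready={A,G} → run A
t=26: ready={G} → run G
t=27: ready={G} → run G
t=28: (idle)
t=29: (idle)
t=30: (idle)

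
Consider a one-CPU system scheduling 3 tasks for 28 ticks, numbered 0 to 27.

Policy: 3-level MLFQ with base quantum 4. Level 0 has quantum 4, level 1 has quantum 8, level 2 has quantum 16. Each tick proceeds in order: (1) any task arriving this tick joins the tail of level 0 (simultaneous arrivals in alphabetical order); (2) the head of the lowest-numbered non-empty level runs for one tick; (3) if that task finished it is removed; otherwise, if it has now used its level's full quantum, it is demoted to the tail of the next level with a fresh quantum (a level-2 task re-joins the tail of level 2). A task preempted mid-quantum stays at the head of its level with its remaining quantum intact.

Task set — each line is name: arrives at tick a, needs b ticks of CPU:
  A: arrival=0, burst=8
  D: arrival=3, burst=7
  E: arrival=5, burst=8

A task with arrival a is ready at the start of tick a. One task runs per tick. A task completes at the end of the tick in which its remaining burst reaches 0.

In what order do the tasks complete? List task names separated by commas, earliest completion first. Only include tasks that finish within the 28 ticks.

completion order = A, D, E

t=0: L0/L1/L2 = A/-/- → run A
t=1: L0/L1/L2 = A/-/- → run A
t=2: L0/L1/L2 = A/-/- → run A
t=3: L0/L1/L2 = AD/-/- → run A
t=4: L0/L1/L2 = D/A/- → run D
t=5: L0/L1/L2 = DE/A/- → run D
t=6: L0/L1/L2 = DE/A/- → run D
t=7: L0/L1/L2 = DE/A/- → run D
t=8: L0/L1/L2 = E/AD/- → run E
t=9: L0/L1/L2 = E/AD/- → run E
t=10: L0/L1/L2 = E/AD/- → run E
t=11: L0/L1/L2 = E/AD/- → run E
t=12: L0/L1/L2 = -/ADE/- → run A
t=13: L0/L1/L2 = -/ADE/- → run A
t=14: L0/L1/L2 = -/ADE/- → run A
t=15: L0/L1/L2 = -/ADE/- → run A
t=16: L0/L1/L2 = -/DE/- → run D
t=17: L0/L1/L2 = -/DE/- → run D
t=18: L0/L1/L2 = -/DE/- → run D
t=19: L0/L1/L2 = -/E/- → run E
t=20: L0/L1/L2 = -/E/- → run E
t=21: L0/L1/L2 = -/E/- → run E
t=22: L0/L1/L2 = -/E/- → run E
t=23: (idle)
t=24: (idle)
t=25: (idle)
t=26: (idle)
t=27: (idle)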